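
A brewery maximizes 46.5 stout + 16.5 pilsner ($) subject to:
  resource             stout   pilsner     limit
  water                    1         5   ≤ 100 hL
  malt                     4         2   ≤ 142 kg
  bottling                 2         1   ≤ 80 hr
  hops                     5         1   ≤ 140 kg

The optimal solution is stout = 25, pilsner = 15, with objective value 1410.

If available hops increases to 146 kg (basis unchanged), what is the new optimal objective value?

1464

At the optimum: water uses 100 of 100 (binding); malt uses 130 of 142 (slack = 12); bottling uses 65 of 80 (slack = 15); hops uses 140 of 140 (binding).
By complementary slackness, y = 0 for the non-binding constraints.
The binding rows give the dual system: 1·y_water + 5·y_hops = 46.5 and 5·y_water + 1·y_hops = 16.5.
Solving: y_water = 1.5, y_hops = 9.
Δz = y_hops·Δb = 9 × (6) = 54, so new z* = 1410 + 54 = 1464.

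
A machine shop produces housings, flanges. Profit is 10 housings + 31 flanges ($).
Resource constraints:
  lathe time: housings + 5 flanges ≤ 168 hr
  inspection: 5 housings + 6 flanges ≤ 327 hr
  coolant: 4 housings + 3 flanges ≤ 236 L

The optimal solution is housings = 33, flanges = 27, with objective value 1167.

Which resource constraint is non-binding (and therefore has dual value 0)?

coolant

lathe time: 168/168 (binding)
inspection: 327/327 (binding)
coolant: 213/236 (slack 23)
By complementary slackness, a constraint with positive slack has shadow price 0 → coolant.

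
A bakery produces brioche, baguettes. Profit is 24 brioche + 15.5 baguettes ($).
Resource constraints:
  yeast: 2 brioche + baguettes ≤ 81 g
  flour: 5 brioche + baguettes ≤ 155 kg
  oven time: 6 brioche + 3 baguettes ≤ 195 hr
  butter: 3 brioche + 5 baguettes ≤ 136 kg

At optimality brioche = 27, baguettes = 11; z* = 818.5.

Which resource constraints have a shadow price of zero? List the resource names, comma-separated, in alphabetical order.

yeast: 65/81 (slack 16)
flour: 146/155 (slack 9)
oven time: 195/195 (binding)
butter: 136/136 (binding)
By complementary slackness, a constraint with positive slack has shadow price 0 → flour, yeast.

flour, yeast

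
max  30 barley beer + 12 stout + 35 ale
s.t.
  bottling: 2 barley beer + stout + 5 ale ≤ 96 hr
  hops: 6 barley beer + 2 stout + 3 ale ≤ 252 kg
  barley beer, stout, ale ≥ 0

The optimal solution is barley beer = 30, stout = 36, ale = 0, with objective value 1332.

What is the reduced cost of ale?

-4

Both bottling and hops are binding at x*.
Dual feasibility on the basic columns requires 2·y_bottling + 6·y_hops = 30, 1·y_bottling + 2·y_hops = 12.
This yields shadow prices y_bottling = 6, y_hops = 3.
Reduced cost of ale: c₃ − yᵀa₃ = 35 − (6·5 + 3·3) = 35 − 39 = -4.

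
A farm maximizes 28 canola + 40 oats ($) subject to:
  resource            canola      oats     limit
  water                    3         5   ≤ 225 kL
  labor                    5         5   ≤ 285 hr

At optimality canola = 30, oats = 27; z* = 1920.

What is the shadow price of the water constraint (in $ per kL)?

Both water and labor are binding at x*.
Dual feasibility on the basic columns requires 3·y_water + 5·y_labor = 28, 5·y_water + 5·y_labor = 40.
→ y_water = 6 and y_labor = 2.
Shadow price of water = 6.

6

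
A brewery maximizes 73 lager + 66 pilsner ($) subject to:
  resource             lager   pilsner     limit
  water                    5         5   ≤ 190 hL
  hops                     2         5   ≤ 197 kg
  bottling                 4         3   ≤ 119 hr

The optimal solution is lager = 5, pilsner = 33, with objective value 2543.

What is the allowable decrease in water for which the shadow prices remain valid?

Binding constraints: water, bottling. The basis is B = [[5,5],[4,3]] with det -5.
Per unit decrease in water, x* moves by d = (0.6, -0.8).
The basis stays optimal until pilsner reaches 0; allowable decrease = 41.25 hL.

41.25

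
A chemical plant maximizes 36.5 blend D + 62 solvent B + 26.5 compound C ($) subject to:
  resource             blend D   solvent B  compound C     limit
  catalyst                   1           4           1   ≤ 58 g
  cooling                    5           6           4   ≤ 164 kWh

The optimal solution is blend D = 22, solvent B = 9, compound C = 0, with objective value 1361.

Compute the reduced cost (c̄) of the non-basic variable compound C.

Both catalyst and cooling are binding at x*.
Dual feasibility on the basic columns requires 1·y_catalyst + 5·y_cooling = 36.5, 4·y_catalyst + 6·y_cooling = 62.
This yields shadow prices y_catalyst = 6.5, y_cooling = 6.
Reduced cost of compound C: c₃ − yᵀa₃ = 26.5 − (6.5·1 + 6·4) = 26.5 − 30.5 = -4.

-4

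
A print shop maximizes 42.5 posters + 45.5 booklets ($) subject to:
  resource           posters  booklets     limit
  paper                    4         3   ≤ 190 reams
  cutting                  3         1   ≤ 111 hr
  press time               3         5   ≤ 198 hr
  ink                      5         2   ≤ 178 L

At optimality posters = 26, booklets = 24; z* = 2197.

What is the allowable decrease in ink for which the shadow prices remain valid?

98.8

Binding constraints: press time, ink. The basis is B = [[3,5],[5,2]] with det -19.
Per unit decrease in ink, x* moves by d = (-0.2632, 0.1579).
The basis stays optimal until posters reaches 0; allowable decrease = 98.8 L.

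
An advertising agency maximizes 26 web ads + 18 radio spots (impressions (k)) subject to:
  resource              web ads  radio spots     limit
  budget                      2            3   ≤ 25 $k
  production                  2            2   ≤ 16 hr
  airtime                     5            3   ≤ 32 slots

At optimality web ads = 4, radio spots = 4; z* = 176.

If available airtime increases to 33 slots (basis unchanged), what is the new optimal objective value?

180

At the optimum: budget uses 20 of 25 (slack = 5); production uses 16 of 16 (binding); airtime uses 32 of 32 (binding).
Since budget is not tight, its dual is 0.
Dual feasibility on the basic columns requires 2·y_production + 5·y_airtime = 26, 2·y_production + 3·y_airtime = 18.
→ y_production = 3 and y_airtime = 4.
Δz = y_airtime·Δb = 4 × (1) = 4, so new z* = 176 + 4 = 180.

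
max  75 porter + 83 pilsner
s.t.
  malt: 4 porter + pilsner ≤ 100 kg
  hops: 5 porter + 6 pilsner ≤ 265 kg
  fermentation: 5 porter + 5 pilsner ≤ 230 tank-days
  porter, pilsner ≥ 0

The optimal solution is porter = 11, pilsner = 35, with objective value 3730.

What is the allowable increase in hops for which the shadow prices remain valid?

Binding constraints: hops, fermentation. The basis is B = [[5,6],[5,5]] with det -5.
Per unit increase in hops, x* moves by d = (-1, 1).
The basis stays optimal until porter reaches 0; allowable increase = 11 kg.

11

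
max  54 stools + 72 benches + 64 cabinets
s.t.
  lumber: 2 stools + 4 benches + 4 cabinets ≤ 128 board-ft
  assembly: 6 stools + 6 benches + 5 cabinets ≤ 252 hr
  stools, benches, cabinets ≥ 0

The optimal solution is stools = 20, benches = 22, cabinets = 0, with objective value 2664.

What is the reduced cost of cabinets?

-2

Check each constraint at x*: lumber 128/128 (tight); assembly 252/252 (tight).
The binding rows give the dual system: 2·y_lumber + 6·y_assembly = 54 and 4·y_lumber + 6·y_assembly = 72.
Solving: y_lumber = 9, y_assembly = 6.
Reduced cost of cabinets: c₃ − yᵀa₃ = 64 − (9·4 + 6·5) = 64 − 66 = -2.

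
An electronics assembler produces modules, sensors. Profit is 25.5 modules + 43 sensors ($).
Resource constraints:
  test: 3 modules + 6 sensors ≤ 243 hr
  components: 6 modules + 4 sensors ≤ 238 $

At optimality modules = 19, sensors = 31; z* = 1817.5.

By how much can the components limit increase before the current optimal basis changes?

248

Binding constraints: test, components. The basis is B = [[3,6],[6,4]] with det -24.
Per unit increase in components, x* moves by d = (0.25, -0.125).
The basis stays optimal until sensors reaches 0; allowable increase = 248 $.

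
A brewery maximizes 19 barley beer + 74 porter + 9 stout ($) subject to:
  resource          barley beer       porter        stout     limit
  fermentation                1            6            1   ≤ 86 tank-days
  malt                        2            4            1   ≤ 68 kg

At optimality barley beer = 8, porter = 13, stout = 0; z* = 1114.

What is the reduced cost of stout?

Check each constraint at x*: fermentation 86/86 (tight); malt 68/68 (tight).
From A_Bᵀ y = c: 1·y_fermentation + 2·y_malt = 19; 6·y_fermentation + 4·y_malt = 74.
→ y_fermentation = 9 and y_malt = 5.
Reduced cost of stout: c₃ − yᵀa₃ = 9 − (9·1 + 5·1) = 9 − 14 = -5.

-5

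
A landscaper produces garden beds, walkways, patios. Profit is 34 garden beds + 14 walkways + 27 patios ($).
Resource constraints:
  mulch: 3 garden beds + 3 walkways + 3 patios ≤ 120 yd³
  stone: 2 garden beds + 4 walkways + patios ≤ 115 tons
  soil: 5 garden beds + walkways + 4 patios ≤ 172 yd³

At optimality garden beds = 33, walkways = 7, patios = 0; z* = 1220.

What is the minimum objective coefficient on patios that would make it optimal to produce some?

29

Binding: mulch and soil. Non-binding: stone (21 unused).
By complementary slackness, y = 0 for the non-binding constraint.
The binding rows give the dual system: 3·y_mulch + 5·y_soil = 34 and 3·y_mulch + 1·y_soil = 14.
Solving: y_mulch = 3, y_soil = 5.
patios enters the basis when its profit ≥ yᵀa₃ = 3·3 + 5·4 = 29.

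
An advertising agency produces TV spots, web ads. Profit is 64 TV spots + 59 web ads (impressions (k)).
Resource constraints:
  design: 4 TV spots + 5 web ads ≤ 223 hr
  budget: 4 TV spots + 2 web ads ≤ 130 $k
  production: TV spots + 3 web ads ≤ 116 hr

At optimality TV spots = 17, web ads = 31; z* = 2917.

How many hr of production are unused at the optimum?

6

production used = 1·17 + 3·31 = 110; slack = 116 − 110 = 6.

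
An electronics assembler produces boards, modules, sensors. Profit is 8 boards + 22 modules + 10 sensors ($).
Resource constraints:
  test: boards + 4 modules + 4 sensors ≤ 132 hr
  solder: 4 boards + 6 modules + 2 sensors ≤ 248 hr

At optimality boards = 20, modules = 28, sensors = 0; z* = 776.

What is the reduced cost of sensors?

-8

Both test and solder are binding at x*.
From A_Bᵀ y = c: 1·y_test + 4·y_solder = 8; 4·y_test + 6·y_solder = 22.
→ y_test = 4 and y_solder = 1.
Reduced cost of sensors: c₃ − yᵀa₃ = 10 − (4·4 + 1·2) = 10 − 18 = -8.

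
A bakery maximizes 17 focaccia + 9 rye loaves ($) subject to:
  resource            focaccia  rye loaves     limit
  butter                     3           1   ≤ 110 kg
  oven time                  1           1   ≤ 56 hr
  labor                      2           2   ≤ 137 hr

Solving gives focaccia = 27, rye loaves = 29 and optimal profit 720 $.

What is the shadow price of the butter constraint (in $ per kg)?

4

At the optimum: butter uses 110 of 110 (binding); oven time uses 56 of 56 (binding); labor uses 112 of 137 (slack = 25).
Since labor is not tight, its dual is 0.
The binding rows give the dual system: 3·y_butter + 1·y_oven time = 17 and 1·y_butter + 1·y_oven time = 9.
This yields shadow prices y_butter = 4, y_oven time = 5.
Shadow price of butter = 4.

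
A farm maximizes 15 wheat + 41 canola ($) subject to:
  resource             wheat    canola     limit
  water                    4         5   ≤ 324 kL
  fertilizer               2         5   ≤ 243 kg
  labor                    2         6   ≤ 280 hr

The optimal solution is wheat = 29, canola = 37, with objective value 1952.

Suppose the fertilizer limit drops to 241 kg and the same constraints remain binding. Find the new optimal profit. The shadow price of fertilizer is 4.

Δb = -2, so new z* = 1952 + (4)·(-2) = 1952 − 8 = 1944.

1944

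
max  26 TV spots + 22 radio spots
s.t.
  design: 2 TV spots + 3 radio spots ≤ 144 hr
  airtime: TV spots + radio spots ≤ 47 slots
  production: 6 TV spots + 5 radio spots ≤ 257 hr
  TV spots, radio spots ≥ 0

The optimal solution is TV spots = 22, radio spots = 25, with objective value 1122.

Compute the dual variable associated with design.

At the optimum: design uses 119 of 144 (slack = 25); airtime uses 47 of 47 (binding); production uses 257 of 257 (binding).
Since design is not tight, its dual is 0.
The binding rows give the dual system: 1·y_airtime + 6·y_production = 26 and 1·y_airtime + 5·y_production = 22.
This yields shadow prices y_airtime = 2, y_production = 4.
Shadow price of design = 0.

0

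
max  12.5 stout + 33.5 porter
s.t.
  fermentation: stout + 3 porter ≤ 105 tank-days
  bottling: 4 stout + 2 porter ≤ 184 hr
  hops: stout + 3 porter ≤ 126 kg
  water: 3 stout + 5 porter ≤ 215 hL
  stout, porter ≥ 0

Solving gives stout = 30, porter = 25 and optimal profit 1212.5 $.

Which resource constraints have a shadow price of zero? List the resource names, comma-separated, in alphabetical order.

fermentation: 105/105 (binding)
bottling: 170/184 (slack 14)
hops: 105/126 (slack 21)
water: 215/215 (binding)
By complementary slackness, a constraint with positive slack has shadow price 0 → bottling, hops.

bottling, hops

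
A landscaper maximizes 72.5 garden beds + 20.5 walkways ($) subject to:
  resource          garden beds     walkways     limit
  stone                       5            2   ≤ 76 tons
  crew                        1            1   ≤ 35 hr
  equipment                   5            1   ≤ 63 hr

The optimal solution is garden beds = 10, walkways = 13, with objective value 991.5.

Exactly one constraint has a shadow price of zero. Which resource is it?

stone: 76/76 (binding)
crew: 23/35 (slack 12)
equipment: 63/63 (binding)
By complementary slackness, a constraint with positive slack has shadow price 0 → crew.

crew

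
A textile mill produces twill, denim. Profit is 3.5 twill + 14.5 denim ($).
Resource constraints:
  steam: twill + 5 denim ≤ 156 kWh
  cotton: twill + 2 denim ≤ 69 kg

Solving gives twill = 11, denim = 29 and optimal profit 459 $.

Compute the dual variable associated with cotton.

1

Check each constraint at x*: steam 156/156 (tight); cotton 69/69 (tight).
The binding rows give the dual system: 1·y_steam + 1·y_cotton = 3.5 and 5·y_steam + 2·y_cotton = 14.5.
→ y_steam = 2.5 and y_cotton = 1.
Shadow price of cotton = 1.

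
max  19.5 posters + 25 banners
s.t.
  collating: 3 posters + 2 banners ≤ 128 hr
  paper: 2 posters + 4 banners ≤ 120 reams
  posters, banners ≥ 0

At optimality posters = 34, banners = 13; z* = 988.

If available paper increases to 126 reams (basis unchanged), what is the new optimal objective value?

At the optimum: collating uses 128 of 128 (binding); paper uses 120 of 120 (binding).
From A_Bᵀ y = c: 3·y_collating + 2·y_paper = 19.5; 2·y_collating + 4·y_paper = 25.
Solving: y_collating = 3.5, y_paper = 4.5.
Δz = y_paper·Δb = 4.5 × (6) = 27, so new z* = 988 + 27 = 1015.

1015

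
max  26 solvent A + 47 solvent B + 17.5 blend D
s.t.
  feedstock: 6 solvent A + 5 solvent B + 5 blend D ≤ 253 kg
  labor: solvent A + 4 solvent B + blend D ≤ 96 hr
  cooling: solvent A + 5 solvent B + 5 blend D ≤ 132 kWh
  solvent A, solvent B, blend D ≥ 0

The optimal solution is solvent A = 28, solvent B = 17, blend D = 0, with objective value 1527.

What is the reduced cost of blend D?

Binding: feedstock and labor. Non-binding: cooling (19 unused).
By complementary slackness, y = 0 for the non-binding constraint.
The binding rows give the dual system: 6·y_feedstock + 1·y_labor = 26 and 5·y_feedstock + 4·y_labor = 47.
→ y_feedstock = 3 and y_labor = 8.
Reduced cost of blend D: c₃ − yᵀa₃ = 17.5 − (3·5 + 8·1) = 17.5 − 23 = -5.5.

-5.5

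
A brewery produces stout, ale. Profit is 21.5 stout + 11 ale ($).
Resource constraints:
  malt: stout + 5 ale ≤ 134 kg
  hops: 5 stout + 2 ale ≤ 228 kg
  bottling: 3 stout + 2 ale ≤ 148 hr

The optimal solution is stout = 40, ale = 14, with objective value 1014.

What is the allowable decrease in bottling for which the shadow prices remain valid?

11.2

Binding constraints: hops, bottling. The basis is B = [[5,2],[3,2]] with det 4.
Per unit decrease in bottling, x* moves by d = (0.5, -1.25).
The basis stays optimal until ale reaches 0; allowable decrease = 11.2 hr.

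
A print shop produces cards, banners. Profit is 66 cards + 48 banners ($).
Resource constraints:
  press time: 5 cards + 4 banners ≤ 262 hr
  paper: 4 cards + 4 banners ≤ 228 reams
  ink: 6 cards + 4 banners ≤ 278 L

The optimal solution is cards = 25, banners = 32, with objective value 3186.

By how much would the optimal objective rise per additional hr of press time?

Binding: paper and ink. Non-binding: press time (9 unused).
By complementary slackness, y = 0 for the non-binding constraint.
Dual feasibility on the basic columns requires 4·y_paper + 6·y_ink = 66, 4·y_paper + 4·y_ink = 48.
Solving: y_paper = 3, y_ink = 9.
Shadow price of press time = 0.

0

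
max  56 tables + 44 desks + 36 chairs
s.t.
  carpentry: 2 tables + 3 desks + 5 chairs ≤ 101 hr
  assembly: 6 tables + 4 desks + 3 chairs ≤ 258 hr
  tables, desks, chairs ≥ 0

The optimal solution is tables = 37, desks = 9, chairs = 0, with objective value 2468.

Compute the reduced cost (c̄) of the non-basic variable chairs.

Both carpentry and assembly are binding at x*.
The binding rows give the dual system: 2·y_carpentry + 6·y_assembly = 56 and 3·y_carpentry + 4·y_assembly = 44.
This yields shadow prices y_carpentry = 4, y_assembly = 8.
Reduced cost of chairs: c₃ − yᵀa₃ = 36 − (4·5 + 8·3) = 36 − 44 = -8.

-8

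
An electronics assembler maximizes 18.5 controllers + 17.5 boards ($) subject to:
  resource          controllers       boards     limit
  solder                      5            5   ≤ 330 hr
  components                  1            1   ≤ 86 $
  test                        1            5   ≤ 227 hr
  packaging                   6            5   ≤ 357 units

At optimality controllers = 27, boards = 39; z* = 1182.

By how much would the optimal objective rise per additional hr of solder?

2.5

Binding: solder and packaging. Non-binding: components (20 unused), test (5 unused).
Since components, test are not tight, their duals are 0.
Dual feasibility on the basic columns requires 5·y_solder + 6·y_packaging = 18.5, 5·y_solder + 5·y_packaging = 17.5.
→ y_solder = 2.5 and y_packaging = 1.
Shadow price of solder = 2.5.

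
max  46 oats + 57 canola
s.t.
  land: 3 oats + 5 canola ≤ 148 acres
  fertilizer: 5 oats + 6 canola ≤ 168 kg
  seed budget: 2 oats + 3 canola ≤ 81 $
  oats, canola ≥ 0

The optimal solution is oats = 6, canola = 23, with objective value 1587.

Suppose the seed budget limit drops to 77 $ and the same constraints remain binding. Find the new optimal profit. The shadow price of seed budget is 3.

Δb = -4, so new z* = 1587 + (3)·(-4) = 1587 − 12 = 1575.

1575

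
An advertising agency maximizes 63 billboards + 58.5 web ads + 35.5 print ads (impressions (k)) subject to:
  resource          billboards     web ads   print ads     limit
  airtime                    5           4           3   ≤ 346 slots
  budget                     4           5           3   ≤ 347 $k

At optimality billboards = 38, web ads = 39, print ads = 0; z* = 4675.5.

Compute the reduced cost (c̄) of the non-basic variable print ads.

-5

Both airtime and budget are binding at x*.
The binding rows give the dual system: 5·y_airtime + 4·y_budget = 63 and 4·y_airtime + 5·y_budget = 58.5.
Solving: y_airtime = 9, y_budget = 4.5.
Reduced cost of print ads: c₃ − yᵀa₃ = 35.5 − (9·3 + 4.5·3) = 35.5 − 40.5 = -5.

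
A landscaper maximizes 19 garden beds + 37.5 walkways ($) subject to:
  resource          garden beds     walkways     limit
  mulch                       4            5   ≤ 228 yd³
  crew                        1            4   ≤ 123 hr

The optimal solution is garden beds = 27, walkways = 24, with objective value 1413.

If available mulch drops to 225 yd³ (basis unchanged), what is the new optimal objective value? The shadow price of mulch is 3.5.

1402.5

Δb = -3, so new z* = 1413 + (3.5)·(-3) = 1413 − 10.5 = 1402.5.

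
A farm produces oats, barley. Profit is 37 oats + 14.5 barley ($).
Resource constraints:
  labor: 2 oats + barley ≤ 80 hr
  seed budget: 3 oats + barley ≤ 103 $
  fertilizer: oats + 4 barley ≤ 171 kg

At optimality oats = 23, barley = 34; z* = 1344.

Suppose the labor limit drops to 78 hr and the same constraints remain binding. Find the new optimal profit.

Check each constraint at x*: labor 80/80 (tight); seed budget 103/103 (tight); fertilizer 159/171 (slack 12).
By complementary slackness, y = 0 for the non-binding constraint.
The binding rows give the dual system: 2·y_labor + 3·y_seed budget = 37 and 1·y_labor + 1·y_seed budget = 14.5.
→ y_labor = 6.5 and y_seed budget = 8.
Δz = y_labor·Δb = 6.5 × (-2) = -13, so new z* = 1344 − 13 = 1331.

1331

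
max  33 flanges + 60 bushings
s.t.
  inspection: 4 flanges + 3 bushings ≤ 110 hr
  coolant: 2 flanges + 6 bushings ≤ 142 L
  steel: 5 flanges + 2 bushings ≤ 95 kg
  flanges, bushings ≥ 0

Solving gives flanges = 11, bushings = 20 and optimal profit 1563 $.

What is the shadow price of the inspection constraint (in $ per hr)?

0

Check each constraint at x*: inspection 104/110 (slack 6); coolant 142/142 (tight); steel 95/95 (tight).
Since inspection is not tight, its dual is 0.
From A_Bᵀ y = c: 2·y_coolant + 5·y_steel = 33; 6·y_coolant + 2·y_steel = 60.
This yields shadow prices y_coolant = 9, y_steel = 3.
Shadow price of inspection = 0.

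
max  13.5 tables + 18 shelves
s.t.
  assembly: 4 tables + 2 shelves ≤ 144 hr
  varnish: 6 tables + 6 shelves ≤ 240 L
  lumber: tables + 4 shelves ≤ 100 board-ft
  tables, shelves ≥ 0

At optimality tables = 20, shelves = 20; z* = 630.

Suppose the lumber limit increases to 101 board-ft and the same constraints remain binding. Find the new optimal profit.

At the optimum: assembly uses 120 of 144 (slack = 24); varnish uses 240 of 240 (binding); lumber uses 100 of 100 (binding).
By complementary slackness, y = 0 for the non-binding constraint.
The binding rows give the dual system: 6·y_varnish + 1·y_lumber = 13.5 and 6·y_varnish + 4·y_lumber = 18.
This yields shadow prices y_varnish = 2, y_lumber = 1.5.
Δz = y_lumber·Δb = 1.5 × (1) = 1.5, so new z* = 630 + 1.5 = 631.5.

631.5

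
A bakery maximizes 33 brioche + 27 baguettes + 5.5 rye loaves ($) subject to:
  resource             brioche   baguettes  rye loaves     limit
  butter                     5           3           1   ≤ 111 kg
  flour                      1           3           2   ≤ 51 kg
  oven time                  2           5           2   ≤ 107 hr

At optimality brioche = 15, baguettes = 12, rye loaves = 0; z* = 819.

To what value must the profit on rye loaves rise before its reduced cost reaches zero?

12

At the optimum: butter uses 111 of 111 (binding); flour uses 51 of 51 (binding); oven time uses 90 of 107 (slack = 17).
Since oven time is not tight, its dual is 0.
From A_Bᵀ y = c: 5·y_butter + 1·y_flour = 33; 3·y_butter + 3·y_flour = 27.
This yields shadow prices y_butter = 6, y_flour = 3.
rye loaves enters the basis when its profit ≥ yᵀa₃ = 6·1 + 3·2 = 12.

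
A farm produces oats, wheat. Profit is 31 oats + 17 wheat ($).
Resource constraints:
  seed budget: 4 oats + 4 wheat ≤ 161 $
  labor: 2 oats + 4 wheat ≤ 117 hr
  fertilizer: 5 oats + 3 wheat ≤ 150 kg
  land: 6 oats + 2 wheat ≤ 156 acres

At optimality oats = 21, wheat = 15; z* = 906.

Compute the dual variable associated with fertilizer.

Binding: fertilizer and land. Non-binding: seed budget (17 unused), labor (15 unused).
Slack constraints have shadow price 0 (complementary slackness).
The binding rows give the dual system: 5·y_fertilizer + 6·y_land = 31 and 3·y_fertilizer + 2·y_land = 17.
→ y_fertilizer = 5 and y_land = 1.
Shadow price of fertilizer = 5.

5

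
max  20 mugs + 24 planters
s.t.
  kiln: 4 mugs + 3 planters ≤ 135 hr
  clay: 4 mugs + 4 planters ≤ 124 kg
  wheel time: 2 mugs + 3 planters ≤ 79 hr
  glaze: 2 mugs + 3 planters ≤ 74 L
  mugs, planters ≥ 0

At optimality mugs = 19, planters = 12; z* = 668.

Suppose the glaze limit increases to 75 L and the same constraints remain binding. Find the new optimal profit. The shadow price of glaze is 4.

Δb = 1, so new z* = 668 + (4)·(1) = 668 + 4 = 672.

672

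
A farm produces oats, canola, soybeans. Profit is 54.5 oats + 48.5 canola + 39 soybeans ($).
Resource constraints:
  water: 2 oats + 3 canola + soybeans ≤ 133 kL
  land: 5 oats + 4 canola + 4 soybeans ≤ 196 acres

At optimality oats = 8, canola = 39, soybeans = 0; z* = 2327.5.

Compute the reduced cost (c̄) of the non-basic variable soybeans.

-2.5

Check each constraint at x*: water 133/133 (tight); land 196/196 (tight).
From A_Bᵀ y = c: 2·y_water + 5·y_land = 54.5; 3·y_water + 4·y_land = 48.5.
Solving: y_water = 3.5, y_land = 9.5.
Reduced cost of soybeans: c₃ − yᵀa₃ = 39 − (3.5·1 + 9.5·4) = 39 − 41.5 = -2.5.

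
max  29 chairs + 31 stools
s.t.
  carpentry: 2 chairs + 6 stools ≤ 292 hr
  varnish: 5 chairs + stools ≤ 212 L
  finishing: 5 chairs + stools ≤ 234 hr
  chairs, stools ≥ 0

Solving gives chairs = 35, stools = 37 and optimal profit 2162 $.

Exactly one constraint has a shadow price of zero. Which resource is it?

carpentry: 292/292 (binding)
varnish: 212/212 (binding)
finishing: 212/234 (slack 22)
By complementary slackness, a constraint with positive slack has shadow price 0 → finishing.

finishing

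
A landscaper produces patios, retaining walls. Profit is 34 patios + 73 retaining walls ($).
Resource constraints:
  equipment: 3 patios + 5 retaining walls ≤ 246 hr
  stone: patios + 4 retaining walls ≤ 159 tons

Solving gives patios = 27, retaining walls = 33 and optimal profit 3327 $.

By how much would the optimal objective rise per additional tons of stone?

7

Check each constraint at x*: equipment 246/246 (tight); stone 159/159 (tight).
From A_Bᵀ y = c: 3·y_equipment + 1·y_stone = 34; 5·y_equipment + 4·y_stone = 73.
Solving: y_equipment = 9, y_stone = 7.
Shadow price of stone = 7.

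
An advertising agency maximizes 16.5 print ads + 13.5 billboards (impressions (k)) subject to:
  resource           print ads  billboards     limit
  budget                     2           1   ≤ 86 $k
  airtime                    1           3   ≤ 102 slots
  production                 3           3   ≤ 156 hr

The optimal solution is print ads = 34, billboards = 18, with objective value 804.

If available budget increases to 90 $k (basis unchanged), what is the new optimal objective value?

816

At the optimum: budget uses 86 of 86 (binding); airtime uses 88 of 102 (slack = 14); production uses 156 of 156 (binding).
Since airtime is not tight, its dual is 0.
From A_Bᵀ y = c: 2·y_budget + 3·y_production = 16.5; 1·y_budget + 3·y_production = 13.5.
Solving: y_budget = 3, y_production = 3.5.
Δz = y_budget·Δb = 3 × (4) = 12, so new z* = 804 + 12 = 816.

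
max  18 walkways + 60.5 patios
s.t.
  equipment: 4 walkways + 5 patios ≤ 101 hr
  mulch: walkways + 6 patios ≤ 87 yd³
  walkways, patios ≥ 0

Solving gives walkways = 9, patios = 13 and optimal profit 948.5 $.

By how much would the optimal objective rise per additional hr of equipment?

2.5

At the optimum: equipment uses 101 of 101 (binding); mulch uses 87 of 87 (binding).
The binding rows give the dual system: 4·y_equipment + 1·y_mulch = 18 and 5·y_equipment + 6·y_mulch = 60.5.
This yields shadow prices y_equipment = 2.5, y_mulch = 8.
Shadow price of equipment = 2.5.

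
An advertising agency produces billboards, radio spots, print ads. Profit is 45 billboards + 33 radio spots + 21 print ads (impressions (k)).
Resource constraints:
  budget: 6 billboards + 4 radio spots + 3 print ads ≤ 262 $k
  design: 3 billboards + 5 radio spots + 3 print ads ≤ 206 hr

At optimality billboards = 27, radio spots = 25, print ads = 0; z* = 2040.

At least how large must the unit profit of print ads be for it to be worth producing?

Both budget and design are binding at x*.
From A_Bᵀ y = c: 6·y_budget + 3·y_design = 45; 4·y_budget + 5·y_design = 33.
Solving: y_budget = 7, y_design = 1.
print ads enters the basis when its profit ≥ yᵀa₃ = 7·3 + 1·3 = 24.

24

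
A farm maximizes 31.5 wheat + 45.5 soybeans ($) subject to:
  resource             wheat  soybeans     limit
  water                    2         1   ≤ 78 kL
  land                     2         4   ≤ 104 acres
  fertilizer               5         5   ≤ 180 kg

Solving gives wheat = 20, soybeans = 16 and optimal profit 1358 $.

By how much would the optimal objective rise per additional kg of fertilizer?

Binding: land and fertilizer. Non-binding: water (22 unused).
By complementary slackness, y = 0 for the non-binding constraint.
Dual feasibility on the basic columns requires 2·y_land + 5·y_fertilizer = 31.5, 4·y_land + 5·y_fertilizer = 45.5.
→ y_land = 7 and y_fertilizer = 3.5.
Shadow price of fertilizer = 3.5.

3.5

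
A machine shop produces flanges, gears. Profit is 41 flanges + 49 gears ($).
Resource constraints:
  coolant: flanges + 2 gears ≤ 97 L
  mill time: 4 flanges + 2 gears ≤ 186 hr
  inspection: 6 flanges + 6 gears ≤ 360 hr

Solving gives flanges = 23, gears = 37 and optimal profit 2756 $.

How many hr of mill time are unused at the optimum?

20

mill time used = 4·23 + 2·37 = 166; slack = 186 − 166 = 20.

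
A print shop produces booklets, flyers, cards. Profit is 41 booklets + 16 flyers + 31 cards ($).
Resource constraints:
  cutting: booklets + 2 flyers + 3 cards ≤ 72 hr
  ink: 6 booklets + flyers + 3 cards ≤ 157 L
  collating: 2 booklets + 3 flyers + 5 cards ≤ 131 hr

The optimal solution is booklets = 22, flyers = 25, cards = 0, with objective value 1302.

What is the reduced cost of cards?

Binding: cutting and ink. Non-binding: collating (12 unused).
By complementary slackness, y = 0 for the non-binding constraint.
Dual feasibility on the basic columns requires 1·y_cutting + 6·y_ink = 41, 2·y_cutting + 1·y_ink = 16.
Solving: y_cutting = 5, y_ink = 6.
Reduced cost of cards: c₃ − yᵀa₃ = 31 − (5·3 + 6·3) = 31 − 33 = -2.

-2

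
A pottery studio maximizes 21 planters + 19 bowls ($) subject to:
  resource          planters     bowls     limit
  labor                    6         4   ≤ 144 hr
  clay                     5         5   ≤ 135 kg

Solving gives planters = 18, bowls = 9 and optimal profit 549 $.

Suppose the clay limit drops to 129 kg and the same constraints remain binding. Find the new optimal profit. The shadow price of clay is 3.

Δb = -6, so new z* = 549 + (3)·(-6) = 549 − 18 = 531.

531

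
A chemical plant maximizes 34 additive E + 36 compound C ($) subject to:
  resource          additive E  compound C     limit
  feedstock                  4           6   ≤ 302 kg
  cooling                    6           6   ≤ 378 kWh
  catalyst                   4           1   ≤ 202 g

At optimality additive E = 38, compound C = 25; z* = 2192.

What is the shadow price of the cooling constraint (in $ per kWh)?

At the optimum: feedstock uses 302 of 302 (binding); cooling uses 378 of 378 (binding); catalyst uses 177 of 202 (slack = 25).
Slack constraints have shadow price 0 (complementary slackness).
From A_Bᵀ y = c: 4·y_feedstock + 6·y_cooling = 34; 6·y_feedstock + 6·y_cooling = 36.
This yields shadow prices y_feedstock = 1, y_cooling = 5.
Shadow price of cooling = 5.

5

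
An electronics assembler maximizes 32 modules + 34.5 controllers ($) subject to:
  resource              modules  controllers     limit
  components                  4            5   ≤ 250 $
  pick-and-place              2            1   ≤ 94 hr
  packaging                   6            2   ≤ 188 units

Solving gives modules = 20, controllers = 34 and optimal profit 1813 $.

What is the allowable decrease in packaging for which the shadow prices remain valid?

88

Binding constraints: components, packaging. The basis is B = [[4,5],[6,2]] with det -22.
Per unit decrease in packaging, x* moves by d = (-0.2273, 0.1818).
The basis stays optimal until modules reaches 0; allowable decrease = 88 units.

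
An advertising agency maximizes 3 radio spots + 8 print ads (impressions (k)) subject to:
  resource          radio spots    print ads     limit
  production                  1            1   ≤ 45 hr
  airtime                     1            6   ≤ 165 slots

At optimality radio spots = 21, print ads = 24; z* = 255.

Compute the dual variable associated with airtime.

Both production and airtime are binding at x*.
Dual feasibility on the basic columns requires 1·y_production + 1·y_airtime = 3, 1·y_production + 6·y_airtime = 8.
Solving: y_production = 2, y_airtime = 1.
Shadow price of airtime = 1.

1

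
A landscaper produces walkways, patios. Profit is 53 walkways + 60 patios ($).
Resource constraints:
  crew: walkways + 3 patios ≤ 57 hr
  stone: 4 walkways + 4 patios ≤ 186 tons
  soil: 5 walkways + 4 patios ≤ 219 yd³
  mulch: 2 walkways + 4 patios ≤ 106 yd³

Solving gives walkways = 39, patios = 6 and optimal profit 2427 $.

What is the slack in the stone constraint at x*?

stone used = 4·39 + 4·6 = 180; slack = 186 − 180 = 6.

6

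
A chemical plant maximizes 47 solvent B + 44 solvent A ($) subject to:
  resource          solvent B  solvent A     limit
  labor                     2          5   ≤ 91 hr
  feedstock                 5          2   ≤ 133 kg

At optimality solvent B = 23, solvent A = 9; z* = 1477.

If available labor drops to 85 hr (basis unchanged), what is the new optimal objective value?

At the optimum: labor uses 91 of 91 (binding); feedstock uses 133 of 133 (binding).
From A_Bᵀ y = c: 2·y_labor + 5·y_feedstock = 47; 5·y_labor + 2·y_feedstock = 44.
→ y_labor = 6 and y_feedstock = 7.
Δz = y_labor·Δb = 6 × (-6) = -36, so new z* = 1477 − 36 = 1441.

1441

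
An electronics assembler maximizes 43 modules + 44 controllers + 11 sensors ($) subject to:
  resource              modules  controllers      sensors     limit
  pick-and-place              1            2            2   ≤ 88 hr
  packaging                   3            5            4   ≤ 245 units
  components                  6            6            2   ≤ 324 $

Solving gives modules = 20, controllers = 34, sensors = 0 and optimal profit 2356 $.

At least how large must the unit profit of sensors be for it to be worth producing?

16

Binding: pick-and-place and components. Non-binding: packaging (15 unused).
Slack constraints have shadow price 0 (complementary slackness).
Dual feasibility on the basic columns requires 1·y_pick-and-place + 6·y_components = 43, 2·y_pick-and-place + 6·y_components = 44.
→ y_pick-and-place = 1 and y_components = 7.
sensors enters the basis when its profit ≥ yᵀa₃ = 1·2 + 7·2 = 16.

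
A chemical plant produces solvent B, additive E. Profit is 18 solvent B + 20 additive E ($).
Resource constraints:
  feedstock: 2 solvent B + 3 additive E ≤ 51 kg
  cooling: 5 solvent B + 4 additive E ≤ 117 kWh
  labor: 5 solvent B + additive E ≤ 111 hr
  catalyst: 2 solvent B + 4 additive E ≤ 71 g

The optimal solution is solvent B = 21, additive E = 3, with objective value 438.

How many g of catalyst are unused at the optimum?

catalyst used = 2·21 + 4·3 = 54; slack = 71 − 54 = 17.

17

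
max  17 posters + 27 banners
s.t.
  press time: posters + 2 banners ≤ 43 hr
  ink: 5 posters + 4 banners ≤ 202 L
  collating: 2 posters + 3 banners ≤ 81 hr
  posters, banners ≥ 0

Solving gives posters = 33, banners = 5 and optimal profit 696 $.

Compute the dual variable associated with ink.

Check each constraint at x*: press time 43/43 (tight); ink 185/202 (slack 17); collating 81/81 (tight).
Since ink is not tight, its dual is 0.
From A_Bᵀ y = c: 1·y_press time + 2·y_collating = 17; 2·y_press time + 3·y_collating = 27.
Solving: y_press time = 3, y_collating = 7.
Shadow price of ink = 0.

0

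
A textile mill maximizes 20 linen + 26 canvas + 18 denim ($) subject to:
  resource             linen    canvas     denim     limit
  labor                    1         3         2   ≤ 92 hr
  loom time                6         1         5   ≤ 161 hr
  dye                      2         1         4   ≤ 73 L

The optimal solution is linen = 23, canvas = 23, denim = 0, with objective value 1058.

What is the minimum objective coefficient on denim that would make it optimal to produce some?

26

Binding: labor and loom time. Non-binding: dye (4 unused).
By complementary slackness, y = 0 for the non-binding constraint.
Dual feasibility on the basic columns requires 1·y_labor + 6·y_loom time = 20, 3·y_labor + 1·y_loom time = 26.
→ y_labor = 8 and y_loom time = 2.
denim enters the basis when its profit ≥ yᵀa₃ = 8·2 + 2·5 = 26.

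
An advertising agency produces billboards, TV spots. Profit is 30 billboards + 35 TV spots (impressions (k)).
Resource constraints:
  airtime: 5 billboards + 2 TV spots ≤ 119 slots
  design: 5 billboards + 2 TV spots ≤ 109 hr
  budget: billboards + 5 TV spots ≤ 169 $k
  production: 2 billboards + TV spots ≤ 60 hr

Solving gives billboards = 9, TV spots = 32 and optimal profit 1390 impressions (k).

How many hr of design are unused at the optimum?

design used = 5·9 + 2·32 = 109; slack = 109 − 109 = 0.

0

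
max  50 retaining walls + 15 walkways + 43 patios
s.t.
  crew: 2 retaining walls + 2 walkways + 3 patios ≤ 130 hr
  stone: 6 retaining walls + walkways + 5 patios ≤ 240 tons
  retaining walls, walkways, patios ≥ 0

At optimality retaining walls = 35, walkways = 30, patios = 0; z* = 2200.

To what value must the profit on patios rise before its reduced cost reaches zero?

At the optimum: crew uses 130 of 130 (binding); stone uses 240 of 240 (binding).
Dual feasibility on the basic columns requires 2·y_crew + 6·y_stone = 50, 2·y_crew + 1·y_stone = 15.
This yields shadow prices y_crew = 4, y_stone = 7.
patios enters the basis when its profit ≥ yᵀa₃ = 4·3 + 7·5 = 47.

47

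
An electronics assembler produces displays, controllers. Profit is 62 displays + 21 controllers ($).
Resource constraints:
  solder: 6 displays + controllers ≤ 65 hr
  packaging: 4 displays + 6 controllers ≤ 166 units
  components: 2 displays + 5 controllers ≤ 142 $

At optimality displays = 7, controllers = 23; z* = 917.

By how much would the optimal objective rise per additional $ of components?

Binding: solder and packaging. Non-binding: components (13 unused).
Slack constraints have shadow price 0 (complementary slackness).
The binding rows give the dual system: 6·y_solder + 4·y_packaging = 62 and 1·y_solder + 6·y_packaging = 21.
Solving: y_solder = 9, y_packaging = 2.
Shadow price of components = 0.

0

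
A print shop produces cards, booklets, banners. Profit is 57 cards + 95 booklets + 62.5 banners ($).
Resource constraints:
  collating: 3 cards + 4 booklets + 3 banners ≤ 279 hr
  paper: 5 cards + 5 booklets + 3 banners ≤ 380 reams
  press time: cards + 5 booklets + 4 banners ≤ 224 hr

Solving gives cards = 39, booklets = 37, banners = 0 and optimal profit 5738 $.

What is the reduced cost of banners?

-4

Binding: paper and press time. Non-binding: collating (14 unused).
Since collating is not tight, its dual is 0.
From A_Bᵀ y = c: 5·y_paper + 1·y_press time = 57; 5·y_paper + 5·y_press time = 95.
This yields shadow prices y_paper = 9.5, y_press time = 9.5.
Reduced cost of banners: c₃ − yᵀa₃ = 62.5 − (9.5·3 + 9.5·4) = 62.5 − 66.5 = -4.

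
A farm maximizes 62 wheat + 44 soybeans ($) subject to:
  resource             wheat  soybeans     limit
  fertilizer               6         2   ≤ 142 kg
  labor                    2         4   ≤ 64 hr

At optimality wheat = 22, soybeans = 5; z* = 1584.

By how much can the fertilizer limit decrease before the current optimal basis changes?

Binding constraints: fertilizer, labor. The basis is B = [[6,2],[2,4]] with det 20.
Per unit decrease in fertilizer, x* moves by d = (-0.2, 0.1).
The basis stays optimal until wheat reaches 0; allowable decrease = 110 kg.

110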